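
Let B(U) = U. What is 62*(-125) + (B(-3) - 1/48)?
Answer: -372145/48 ≈ -7753.0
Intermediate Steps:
62*(-125) + (B(-3) - 1/48) = 62*(-125) + (-3 - 1/48) = -7750 + (-3 - 1*1/48) = -7750 + (-3 - 1/48) = -7750 - 145/48 = -372145/48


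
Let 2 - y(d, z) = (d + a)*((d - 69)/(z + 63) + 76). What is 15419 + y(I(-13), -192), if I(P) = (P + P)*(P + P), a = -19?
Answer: -1351040/43 ≈ -31420.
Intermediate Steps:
I(P) = 4*P² (I(P) = (2*P)*(2*P) = 4*P²)
y(d, z) = 2 - (-19 + d)*(76 + (-69 + d)/(63 + z)) (y(d, z) = 2 - (d - 19)*((d - 69)/(z + 63) + 76) = 2 - (-19 + d)*((-69 + d)/(63 + z) + 76) = 2 - (-19 + d)*(76 + (-69 + d)/(63 + z)))
15419 + y(I(-13), -192) = 15419 + (89787 - (4*(-13)²)² - 18800*(-13)² + 1446*(-192) - 76*4*(-13)²*(-192))/(63 - 192) = 15419 + (89787 - (4*169)² - 18800*169 - 277632 - 76*4*169*(-192))/(-129) = 15419 - (89787 - 1*676² - 4700*676 - 277632 - 76*676*(-192))/129 = 15419 - (89787 - 1*456976 - 3177200 - 277632 + 9864192)/129 = 15419 - (89787 - 456976 - 3177200 - 277632 + 9864192)/129 = 15419 - 1/129*6042171 = 15419 - 2014057/43 = -1351040/43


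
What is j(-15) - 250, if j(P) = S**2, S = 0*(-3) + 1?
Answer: -249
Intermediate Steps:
S = 1 (S = 0 + 1 = 1)
j(P) = 1 (j(P) = 1**2 = 1)
j(-15) - 250 = 1 - 250 = -249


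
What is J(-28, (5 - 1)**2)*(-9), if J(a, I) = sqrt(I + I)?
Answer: -36*sqrt(2) ≈ -50.912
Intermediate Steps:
J(a, I) = sqrt(2)*sqrt(I) (J(a, I) = sqrt(2*I) = sqrt(2)*sqrt(I))
J(-28, (5 - 1)**2)*(-9) = (sqrt(2)*sqrt((5 - 1)**2))*(-9) = (sqrt(2)*sqrt(4**2))*(-9) = (sqrt(2)*sqrt(16))*(-9) = (sqrt(2)*4)*(-9) = (4*sqrt(2))*(-9) = -36*sqrt(2)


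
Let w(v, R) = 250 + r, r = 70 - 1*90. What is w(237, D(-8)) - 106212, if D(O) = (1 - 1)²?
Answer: -105982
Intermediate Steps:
r = -20 (r = 70 - 90 = -20)
D(O) = 0 (D(O) = 0² = 0)
w(v, R) = 230 (w(v, R) = 250 - 20 = 230)
w(237, D(-8)) - 106212 = 230 - 106212 = -105982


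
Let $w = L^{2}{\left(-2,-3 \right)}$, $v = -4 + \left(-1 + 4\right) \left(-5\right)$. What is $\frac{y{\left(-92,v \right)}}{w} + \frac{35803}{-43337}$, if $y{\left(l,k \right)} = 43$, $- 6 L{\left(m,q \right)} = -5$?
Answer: $\frac{66190601}{1083425} \approx 61.094$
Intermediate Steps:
$L{\left(m,q \right)} = \frac{5}{6}$ ($L{\left(m,q \right)} = \left(- \frac{1}{6}\right) \left(-5\right) = \frac{5}{6}$)
$v = -19$ ($v = -4 + 3 \left(-5\right) = -4 - 15 = -19$)
$w = \frac{25}{36}$ ($w = \left(\frac{5}{6}\right)^{2} = \frac{25}{36} \approx 0.69444$)
$\frac{y{\left(-92,v \right)}}{w} + \frac{35803}{-43337} = \frac{43}{\frac{25}{36}} + \frac{35803}{-43337} = 43 \cdot \frac{36}{25} + 35803 \left(- \frac{1}{43337}\right) = \frac{1548}{25} - \frac{35803}{43337} = \frac{66190601}{1083425}$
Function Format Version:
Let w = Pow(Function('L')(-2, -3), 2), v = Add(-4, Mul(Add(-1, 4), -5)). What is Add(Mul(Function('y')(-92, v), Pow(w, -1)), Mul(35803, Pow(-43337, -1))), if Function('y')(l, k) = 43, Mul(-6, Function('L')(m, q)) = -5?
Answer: Rational(66190601, 1083425) ≈ 61.094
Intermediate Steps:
Function('L')(m, q) = Rational(5, 6) (Function('L')(m, q) = Mul(Rational(-1, 6), -5) = Rational(5, 6))
v = -19 (v = Add(-4, Mul(3, -5)) = Add(-4, -15) = -19)
w = Rational(25, 36) (w = Pow(Rational(5, 6), 2) = Rational(25, 36) ≈ 0.69444)
Add(Mul(Function('y')(-92, v), Pow(w, -1)), Mul(35803, Pow(-43337, -1))) = Add(Mul(43, Pow(Rational(25, 36), -1)), Mul(35803, Pow(-43337, -1))) = Add(Mul(43, Rational(36, 25)), Mul(35803, Rational(-1, 43337))) = Add(Rational(1548, 25), Rational(-35803, 43337)) = Rational(66190601, 1083425)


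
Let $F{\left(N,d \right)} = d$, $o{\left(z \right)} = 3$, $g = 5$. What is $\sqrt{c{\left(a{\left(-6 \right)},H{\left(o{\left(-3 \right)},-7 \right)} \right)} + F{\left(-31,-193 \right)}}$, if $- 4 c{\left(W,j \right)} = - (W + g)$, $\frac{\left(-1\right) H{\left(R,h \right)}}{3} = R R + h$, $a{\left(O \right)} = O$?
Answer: $\frac{i \sqrt{773}}{2} \approx 13.901 i$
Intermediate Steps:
$H{\left(R,h \right)} = - 3 h - 3 R^{2}$ ($H{\left(R,h \right)} = - 3 \left(R R + h\right) = - 3 \left(R^{2} + h\right) = - 3 \left(h + R^{2}\right) = - 3 h - 3 R^{2}$)
$c{\left(W,j \right)} = \frac{5}{4} + \frac{W}{4}$ ($c{\left(W,j \right)} = - \frac{\left(-1\right) \left(W + 5\right)}{4} = - \frac{\left(-1\right) \left(5 + W\right)}{4} = - \frac{-5 - W}{4} = \frac{5}{4} + \frac{W}{4}$)
$\sqrt{c{\left(a{\left(-6 \right)},H{\left(o{\left(-3 \right)},-7 \right)} \right)} + F{\left(-31,-193 \right)}} = \sqrt{\left(\frac{5}{4} + \frac{1}{4} \left(-6\right)\right) - 193} = \sqrt{\left(\frac{5}{4} - \frac{3}{2}\right) - 193} = \sqrt{- \frac{1}{4} - 193} = \sqrt{- \frac{773}{4}} = \frac{i \sqrt{773}}{2}$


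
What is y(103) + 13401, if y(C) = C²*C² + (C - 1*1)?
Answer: 112564384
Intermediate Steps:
y(C) = -1 + C + C⁴ (y(C) = C⁴ + (C - 1) = C⁴ + (-1 + C) = -1 + C + C⁴)
y(103) + 13401 = (-1 + 103 + 103⁴) + 13401 = (-1 + 103 + 112550881) + 13401 = 112550983 + 13401 = 112564384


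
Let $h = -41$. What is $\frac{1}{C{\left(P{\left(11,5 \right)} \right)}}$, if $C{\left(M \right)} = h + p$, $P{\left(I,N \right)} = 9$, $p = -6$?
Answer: $- \frac{1}{47} \approx -0.021277$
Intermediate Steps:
$C{\left(M \right)} = -47$ ($C{\left(M \right)} = -41 - 6 = -47$)
$\frac{1}{C{\left(P{\left(11,5 \right)} \right)}} = \frac{1}{-47} = - \frac{1}{47}$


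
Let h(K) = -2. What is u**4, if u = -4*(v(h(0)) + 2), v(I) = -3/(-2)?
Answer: 38416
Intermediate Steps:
v(I) = 3/2 (v(I) = -3*(-1/2) = 3/2)
u = -14 (u = -4*(3/2 + 2) = -4*7/2 = -14)
u**4 = (-14)**4 = 38416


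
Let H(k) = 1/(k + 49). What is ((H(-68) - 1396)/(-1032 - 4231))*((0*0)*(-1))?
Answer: 0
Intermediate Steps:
H(k) = 1/(49 + k)
((H(-68) - 1396)/(-1032 - 4231))*((0*0)*(-1)) = ((1/(49 - 68) - 1396)/(-1032 - 4231))*((0*0)*(-1)) = ((1/(-19) - 1396)/(-5263))*(0*(-1)) = ((-1/19 - 1396)*(-1/5263))*0 = -26525/19*(-1/5263)*0 = (26525/99997)*0 = 0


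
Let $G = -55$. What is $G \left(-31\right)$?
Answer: $1705$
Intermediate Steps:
$G \left(-31\right) = \left(-55\right) \left(-31\right) = 1705$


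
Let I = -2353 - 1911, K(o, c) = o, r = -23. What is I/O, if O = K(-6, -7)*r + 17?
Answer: -4264/155 ≈ -27.510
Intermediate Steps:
I = -4264
O = 155 (O = -6*(-23) + 17 = 138 + 17 = 155)
I/O = -4264/155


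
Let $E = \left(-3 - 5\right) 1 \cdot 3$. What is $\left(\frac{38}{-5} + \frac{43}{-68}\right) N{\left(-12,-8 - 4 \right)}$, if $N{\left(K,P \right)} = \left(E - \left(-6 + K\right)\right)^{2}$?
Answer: $- \frac{25191}{85} \approx -296.36$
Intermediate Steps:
$E = -24$ ($E = \left(-3 - 5\right) 1 \cdot 3 = \left(-8\right) 1 \cdot 3 = \left(-8\right) 3 = -24$)
$N{\left(K,P \right)} = \left(-18 - K\right)^{2}$ ($N{\left(K,P \right)} = \left(-24 - \left(-6 + K\right)\right)^{2} = \left(-18 - K\right)^{2}$)
$\left(\frac{38}{-5} + \frac{43}{-68}\right) N{\left(-12,-8 - 4 \right)} = \left(\frac{38}{-5} + \frac{43}{-68}\right) \left(18 - 12\right)^{2} = \left(38 \left(- \frac{1}{5}\right) + 43 \left(- \frac{1}{68}\right)\right) 6^{2} = \left(- \frac{38}{5} - \frac{43}{68}\right) 36 = \left(- \frac{2799}{340}\right) 36 = - \frac{25191}{85}$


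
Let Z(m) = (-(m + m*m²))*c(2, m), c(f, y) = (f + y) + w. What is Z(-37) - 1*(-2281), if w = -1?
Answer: -1822559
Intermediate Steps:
c(f, y) = -1 + f + y (c(f, y) = (f + y) - 1 = -1 + f + y)
Z(m) = (1 + m)*(-m - m³) (Z(m) = (-(m + m*m²))*(-1 + 2 + m) = (-(m + m³))*(1 + m) = (-m - m³)*(1 + m) = (1 + m)*(-m - m³))
Z(-37) - 1*(-2281) = -1*(-37)*(1 - 37)*(1 + (-37)²) - 1*(-2281) = -1*(-37)*(-36)*(1 + 1369) + 2281 = -1*(-37)*(-36)*1370 + 2281 = -1824840 + 2281 = -1822559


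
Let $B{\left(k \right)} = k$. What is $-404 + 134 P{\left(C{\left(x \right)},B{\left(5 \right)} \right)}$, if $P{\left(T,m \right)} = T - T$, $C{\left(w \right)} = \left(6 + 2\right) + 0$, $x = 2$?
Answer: $-404$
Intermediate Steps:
$C{\left(w \right)} = 8$ ($C{\left(w \right)} = 8 + 0 = 8$)
$P{\left(T,m \right)} = 0$
$-404 + 134 P{\left(C{\left(x \right)},B{\left(5 \right)} \right)} = -404 + 134 \cdot 0 = -404 + 0 = -404$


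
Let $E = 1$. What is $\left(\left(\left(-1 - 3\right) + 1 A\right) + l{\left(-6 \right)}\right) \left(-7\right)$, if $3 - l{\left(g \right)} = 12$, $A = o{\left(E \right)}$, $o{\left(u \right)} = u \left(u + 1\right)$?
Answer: $77$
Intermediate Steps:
$o{\left(u \right)} = u \left(1 + u\right)$
$A = 2$ ($A = 1 \left(1 + 1\right) = 1 \cdot 2 = 2$)
$l{\left(g \right)} = -9$ ($l{\left(g \right)} = 3 - 12 = -9$)
$\left(\left(\left(-1 - 3\right) + 1 A\right) + l{\left(-6 \right)}\right) \left(-7\right) = \left(\left(\left(-1 - 3\right) + 1 \cdot 2\right) - 9\right) \left(-7\right) = \left(\left(\left(-1 - 3\right) + 2\right) - 9\right) \left(-7\right) = \left(\left(-4 + 2\right) - 9\right) \left(-7\right) = \left(-2 - 9\right) \left(-7\right) = \left(-11\right) \left(-7\right) = 77$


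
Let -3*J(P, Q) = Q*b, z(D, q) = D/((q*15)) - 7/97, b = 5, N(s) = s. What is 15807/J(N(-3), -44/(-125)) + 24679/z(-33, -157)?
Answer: -499622345/1107 ≈ -4.5133e+5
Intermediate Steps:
z(D, q) = -7/97 + D/(15*q) (z(D, q) = D/((15*q)) - 7*1/97 = D*(1/(15*q)) - 7/97 = D/(15*q) - 7/97 = -7/97 + D/(15*q))
J(P, Q) = -5*Q/3 (J(P, Q) = -Q*5/3 = -5*Q/3)
15807/J(N(-3), -44/(-125)) + 24679/z(-33, -157) = 15807/((-(-220)/(3*(-125)))) + 24679/(-7/97 + (1/15)*(-33)/(-157)) = 15807/((-(-220)*(-1)/(3*125))) + 24679/(-7/97 + (1/15)*(-33)*(-1/157)) = 15807/((-5/3*44/125)) + 24679/(-7/97 + 11/785) = 15807/(-44/75) + 24679/(-4428/76145) = 15807*(-75/44) + 24679*(-76145/4428) = -107775/4 - 1879182455/4428 = -499622345/1107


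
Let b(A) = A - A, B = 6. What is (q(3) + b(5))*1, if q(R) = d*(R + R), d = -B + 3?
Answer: -18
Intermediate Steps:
b(A) = 0
d = -3 (d = -1*6 + 3 = -6 + 3 = -3)
q(R) = -6*R (q(R) = -3*(R + R) = -6*R)
(q(3) + b(5))*1 = (-6*3 + 0)*1 = (-18 + 0)*1 = -18*1 = -18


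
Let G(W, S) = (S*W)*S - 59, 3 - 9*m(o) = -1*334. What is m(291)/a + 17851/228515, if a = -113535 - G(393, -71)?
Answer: 48062509228/615400721145 ≈ 0.078099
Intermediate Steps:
m(o) = 337/9 (m(o) = 1/3 - (-1)*334/9 = 1/3 - 1/9*(-334) = 1/3 + 334/9 = 337/9)
G(W, S) = -59 + W*S**2 (G(W, S) = W*S**2 - 59 = -59 + W*S**2)
a = -2094589 (a = -113535 - (-59 + 393*(-71)**2) = -113535 - (-59 + 393*5041) = -113535 - (-59 + 1981113) = -113535 - 1*1981054 = -113535 - 1981054 = -2094589)
m(291)/a + 17851/228515 = (337/9)/(-2094589) + 17851/228515 = (337/9)*(-1/2094589) + 17851*(1/228515) = -337/18851301 + 17851/228515 = 48062509228/615400721145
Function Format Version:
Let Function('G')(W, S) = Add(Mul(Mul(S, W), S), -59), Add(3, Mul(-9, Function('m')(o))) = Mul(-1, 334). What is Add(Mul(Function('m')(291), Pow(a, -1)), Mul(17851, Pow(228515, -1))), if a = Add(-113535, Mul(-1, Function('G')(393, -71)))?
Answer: Rational(48062509228, 615400721145) ≈ 0.078099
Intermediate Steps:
Function('m')(o) = Rational(337, 9) (Function('m')(o) = Add(Rational(1, 3), Mul(Rational(-1, 9), Mul(-1, 334))) = Add(Rational(1, 3), Mul(Rational(-1, 9), -334)) = Add(Rational(1, 3), Rational(334, 9)) = Rational(337, 9))
Function('G')(W, S) = Add(-59, Mul(W, Pow(S, 2))) (Function('G')(W, S) = Add(Mul(W, Pow(S, 2)), -59) = Add(-59, Mul(W, Pow(S, 2))))
a = -2094589 (a = Add(-113535, Mul(-1, Add(-59, Mul(393, Pow(-71, 2))))) = Add(-113535, Mul(-1, Add(-59, Mul(393, 5041)))) = Add(-113535, Mul(-1, Add(-59, 1981113))) = Add(-113535, Mul(-1, 1981054)) = Add(-113535, -1981054) = -2094589)
Add(Mul(Function('m')(291), Pow(a, -1)), Mul(17851, Pow(228515, -1))) = Add(Mul(Rational(337, 9), Pow(-2094589, -1)), Mul(17851, Pow(228515, -1))) = Add(Mul(Rational(337, 9), Rational(-1, 2094589)), Mul(17851, Rational(1, 228515))) = Add(Rational(-337, 18851301), Rational(17851, 228515)) = Rational(48062509228, 615400721145)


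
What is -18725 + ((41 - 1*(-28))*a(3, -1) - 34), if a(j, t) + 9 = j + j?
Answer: -18966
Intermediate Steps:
a(j, t) = -9 + 2*j (a(j, t) = -9 + (j + j) = -9 + 2*j)
-18725 + ((41 - 1*(-28))*a(3, -1) - 34) = -18725 + ((41 - 1*(-28))*(-9 + 2*3) - 34) = -18725 + ((41 + 28)*(-9 + 6) - 34) = -18725 + (69*(-3) - 34) = -18725 + (-207 - 34) = -18725 - 241 = -18966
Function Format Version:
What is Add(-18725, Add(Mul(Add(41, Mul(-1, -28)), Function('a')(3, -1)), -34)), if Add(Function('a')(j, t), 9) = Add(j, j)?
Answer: -18966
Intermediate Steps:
Function('a')(j, t) = Add(-9, Mul(2, j)) (Function('a')(j, t) = Add(-9, Add(j, j)) = Add(-9, Mul(2, j)))
Add(-18725, Add(Mul(Add(41, Mul(-1, -28)), Function('a')(3, -1)), -34)) = Add(-18725, Add(Mul(Add(41, Mul(-1, -28)), Add(-9, Mul(2, 3))), -34)) = Add(-18725, Add(Mul(Add(41, 28), Add(-9, 6)), -34)) = Add(-18725, Add(Mul(69, -3), -34)) = Add(-18725, Add(-207, -34)) = Add(-18725, -241) = -18966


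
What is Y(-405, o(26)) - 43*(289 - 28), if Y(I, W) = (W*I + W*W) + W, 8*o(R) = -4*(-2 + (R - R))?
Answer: -11626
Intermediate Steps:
o(R) = 1 (o(R) = (-4*(-2 + (R - R)))/8 = (-4*(-2 + 0))/8 = (-4*(-2))/8 = (⅛)*8 = 1)
Y(I, W) = W + W² + I*W (Y(I, W) = (I*W + W²) + W = (W² + I*W) + W = W + W² + I*W)
Y(-405, o(26)) - 43*(289 - 28) = 1*(1 - 405 + 1) - 43*(289 - 28) = 1*(-403) - 43*261 = -403 - 11223 = -11626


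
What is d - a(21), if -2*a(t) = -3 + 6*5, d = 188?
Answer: 403/2 ≈ 201.50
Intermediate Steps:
a(t) = -27/2 (a(t) = -(-3 + 6*5)/2 = -(-3 + 30)/2 = -½*27 = -27/2)
d - a(21) = 188 - 1*(-27/2) = 188 + 27/2 = 403/2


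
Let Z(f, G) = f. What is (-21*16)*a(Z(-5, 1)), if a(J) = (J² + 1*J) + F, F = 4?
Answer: -8064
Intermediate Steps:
a(J) = 4 + J + J² (a(J) = (J² + 1*J) + 4 = (J² + J) + 4 = (J + J²) + 4 = 4 + J + J²)
(-21*16)*a(Z(-5, 1)) = (-21*16)*(4 - 5 + (-5)²) = -336*(4 - 5 + 25) = -336*24 = -8064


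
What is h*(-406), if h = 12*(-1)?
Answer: 4872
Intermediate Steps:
h = -12
h*(-406) = -12*(-406) = 4872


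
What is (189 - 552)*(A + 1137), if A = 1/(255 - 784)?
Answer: -218334336/529 ≈ -4.1273e+5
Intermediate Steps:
A = -1/529 (A = 1/(-529) = -1/529 ≈ -0.0018904)
(189 - 552)*(A + 1137) = (189 - 552)*(-1/529 + 1137) = -363*601472/529 = -218334336/529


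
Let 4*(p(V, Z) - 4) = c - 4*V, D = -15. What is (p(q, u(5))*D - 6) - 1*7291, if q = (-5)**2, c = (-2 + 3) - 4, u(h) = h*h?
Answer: -27883/4 ≈ -6970.8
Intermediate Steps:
u(h) = h**2
c = -3 (c = 1 - 4 = -3)
q = 25
p(V, Z) = 13/4 - V (p(V, Z) = 4 + (-3 - 4*V)/4 = 4 + (-3/4 - V) = 13/4 - V)
(p(q, u(5))*D - 6) - 1*7291 = ((13/4 - 1*25)*(-15) - 6) - 1*7291 = ((13/4 - 25)*(-15) - 6) - 7291 = (-87/4*(-15) - 6) - 7291 = (1305/4 - 6) - 7291 = 1281/4 - 7291 = -27883/4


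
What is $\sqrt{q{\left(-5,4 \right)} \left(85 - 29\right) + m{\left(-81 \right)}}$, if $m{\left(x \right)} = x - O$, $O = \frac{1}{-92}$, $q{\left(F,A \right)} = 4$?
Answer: $\frac{\sqrt{302611}}{46} \approx 11.959$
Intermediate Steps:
$O = - \frac{1}{92} \approx -0.01087$
$m{\left(x \right)} = \frac{1}{92} + x$ ($m{\left(x \right)} = x - - \frac{1}{92} = x + \frac{1}{92} = \frac{1}{92} + x$)
$\sqrt{q{\left(-5,4 \right)} \left(85 - 29\right) + m{\left(-81 \right)}} = \sqrt{4 \left(85 - 29\right) + \left(\frac{1}{92} - 81\right)} = \sqrt{4 \cdot 56 - \frac{7451}{92}} = \sqrt{224 - \frac{7451}{92}} = \sqrt{\frac{13157}{92}} = \frac{\sqrt{302611}}{46}$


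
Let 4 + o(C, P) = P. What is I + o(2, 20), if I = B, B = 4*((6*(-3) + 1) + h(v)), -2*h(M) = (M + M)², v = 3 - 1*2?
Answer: -60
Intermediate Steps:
o(C, P) = -4 + P
v = 1 (v = 3 - 2 = 1)
h(M) = -2*M² (h(M) = -(M + M)²/2 = -4*M²/2 = -2*M²)
B = -76 (B = 4*((6*(-3) + 1) - 2*1²) = 4*((-18 + 1) - 2*1) = 4*(-17 - 2) = 4*(-19) = -76)
I = -76
I + o(2, 20) = -76 + (-4 + 20) = -76 + 16 = -60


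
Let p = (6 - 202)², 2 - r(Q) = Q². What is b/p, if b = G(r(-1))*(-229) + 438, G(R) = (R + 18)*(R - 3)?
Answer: 2285/9604 ≈ 0.23792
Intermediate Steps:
r(Q) = 2 - Q²
G(R) = (-3 + R)*(18 + R) (G(R) = (18 + R)*(-3 + R) = (-3 + R)*(18 + R))
b = 9140 (b = (-54 + (2 - 1*(-1)²)² + 15*(2 - 1*(-1)²))*(-229) + 438 = (-54 + (2 - 1*1)² + 15*(2 - 1*1))*(-229) + 438 = (-54 + (2 - 1)² + 15*(2 - 1))*(-229) + 438 = (-54 + 1² + 15*1)*(-229) + 438 = (-54 + 1 + 15)*(-229) + 438 = -38*(-229) + 438 = 8702 + 438 = 9140)
p = 38416 (p = (-196)² = 38416)
b/p = 9140/38416 = 9140*(1/38416) = 2285/9604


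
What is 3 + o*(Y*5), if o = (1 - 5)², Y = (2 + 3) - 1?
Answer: 323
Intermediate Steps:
Y = 4 (Y = 5 - 1 = 4)
o = 16 (o = (-4)² = 16)
3 + o*(Y*5) = 3 + 16*(4*5) = 3 + 16*20 = 3 + 320 = 323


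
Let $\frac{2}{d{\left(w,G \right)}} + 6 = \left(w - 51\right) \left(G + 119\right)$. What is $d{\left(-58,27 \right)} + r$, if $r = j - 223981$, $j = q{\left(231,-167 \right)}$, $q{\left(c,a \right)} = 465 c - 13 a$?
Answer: $- \frac{910584201}{7960} \approx -1.144 \cdot 10^{5}$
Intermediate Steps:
$q{\left(c,a \right)} = - 13 a + 465 c$
$j = 109586$ ($j = \left(-13\right) \left(-167\right) + 465 \cdot 231 = 2171 + 107415 = 109586$)
$d{\left(w,G \right)} = \frac{2}{-6 + \left(-51 + w\right) \left(119 + G\right)}$ ($d{\left(w,G \right)} = \frac{2}{-6 + \left(w - 51\right) \left(G + 119\right)} = \frac{2}{-6 + \left(-51 + w\right) \left(119 + G\right)}$)
$r = -114395$ ($r = 109586 - 223981 = -114395$)
$d{\left(-58,27 \right)} + r = \frac{2}{-6075 - 1377 + 119 \left(-58\right) + 27 \left(-58\right)} - 114395 = \frac{2}{-6075 - 1377 - 6902 - 1566} - 114395 = \frac{2}{-15920} - 114395 = 2 \left(- \frac{1}{15920}\right) - 114395 = - \frac{1}{7960} - 114395 = - \frac{910584201}{7960}$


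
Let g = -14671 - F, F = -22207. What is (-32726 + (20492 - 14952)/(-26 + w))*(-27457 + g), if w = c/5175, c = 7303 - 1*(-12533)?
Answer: 4186508671708/6373 ≈ 6.5691e+8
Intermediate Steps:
c = 19836 (c = 7303 + 12533 = 19836)
w = 2204/575 (w = 19836/5175 = 19836*(1/5175) = 2204/575 ≈ 3.8330)
g = 7536 (g = -14671 - 1*(-22207) = -14671 + 22207 = 7536)
(-32726 + (20492 - 14952)/(-26 + w))*(-27457 + g) = (-32726 + (20492 - 14952)/(-26 + 2204/575))*(-27457 + 7536) = (-32726 + 5540/(-12746/575))*(-19921) = (-32726 + 5540*(-575/12746))*(-19921) = (-32726 - 1592750/6373)*(-19921) = -210155548/6373*(-19921) = 4186508671708/6373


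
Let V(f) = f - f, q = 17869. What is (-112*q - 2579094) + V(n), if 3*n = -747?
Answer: -4580422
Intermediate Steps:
n = -249 (n = (1/3)*(-747) = -249)
V(f) = 0
(-112*q - 2579094) + V(n) = (-112*17869 - 2579094) + 0 = (-2001328 - 2579094) + 0 = -4580422 + 0 = -4580422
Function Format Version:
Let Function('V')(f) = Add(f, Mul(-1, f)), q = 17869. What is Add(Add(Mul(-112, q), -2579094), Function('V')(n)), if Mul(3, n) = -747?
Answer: -4580422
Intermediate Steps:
n = -249 (n = Mul(Rational(1, 3), -747) = -249)
Function('V')(f) = 0
Add(Add(Mul(-112, q), -2579094), Function('V')(n)) = Add(Add(Mul(-112, 17869), -2579094), 0) = Add(Add(-2001328, -2579094), 0) = Add(-4580422, 0) = -4580422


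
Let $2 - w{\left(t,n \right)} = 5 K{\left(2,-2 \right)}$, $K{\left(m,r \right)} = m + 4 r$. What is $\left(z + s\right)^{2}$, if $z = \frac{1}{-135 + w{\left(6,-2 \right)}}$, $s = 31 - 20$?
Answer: $\frac{1281424}{10609} \approx 120.79$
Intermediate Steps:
$w{\left(t,n \right)} = 32$ ($w{\left(t,n \right)} = 2 - 5 \left(2 + 4 \left(-2\right)\right) = 2 - 5 \left(2 - 8\right) = 2 - 5 \left(-6\right) = 2 - -30 = 2 + 30 = 32$)
$s = 11$ ($s = 31 - 20 = 11$)
$z = - \frac{1}{103}$ ($z = \frac{1}{-135 + 32} = \frac{1}{-103} = - \frac{1}{103} \approx -0.0097087$)
$\left(z + s\right)^{2} = \left(- \frac{1}{103} + 11\right)^{2} = \left(\frac{1132}{103}\right)^{2} = \frac{1281424}{10609}$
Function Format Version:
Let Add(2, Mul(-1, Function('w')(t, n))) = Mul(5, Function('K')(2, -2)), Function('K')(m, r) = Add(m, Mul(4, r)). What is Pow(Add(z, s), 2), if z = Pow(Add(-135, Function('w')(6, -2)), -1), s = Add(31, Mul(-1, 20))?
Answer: Rational(1281424, 10609) ≈ 120.79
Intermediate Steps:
Function('w')(t, n) = 32 (Function('w')(t, n) = Add(2, Mul(-1, Mul(5, Add(2, Mul(4, -2))))) = Add(2, Mul(-1, Mul(5, Add(2, -8)))) = Add(2, Mul(-1, Mul(5, -6))) = Add(2, Mul(-1, -30)) = Add(2, 30) = 32)
s = 11 (s = Add(31, -20) = 11)
z = Rational(-1, 103) (z = Pow(Add(-135, 32), -1) = Pow(-103, -1) = Rational(-1, 103) ≈ -0.0097087)
Pow(Add(z, s), 2) = Pow(Add(Rational(-1, 103), 11), 2) = Pow(Rational(1132, 103), 2) = Rational(1281424, 10609)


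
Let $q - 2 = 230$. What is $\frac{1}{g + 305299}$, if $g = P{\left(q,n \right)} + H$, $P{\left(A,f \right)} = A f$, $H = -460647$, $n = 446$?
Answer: $- \frac{1}{51876} \approx -1.9277 \cdot 10^{-5}$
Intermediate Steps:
$q = 232$ ($q = 2 + 230 = 232$)
$g = -357175$ ($g = 232 \cdot 446 - 460647 = 103472 - 460647 = -357175$)
$\frac{1}{g + 305299} = \frac{1}{-357175 + 305299} = \frac{1}{-51876} = - \frac{1}{51876}$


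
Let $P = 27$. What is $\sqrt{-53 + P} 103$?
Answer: $103 i \sqrt{26} \approx 525.2 i$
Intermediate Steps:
$\sqrt{-53 + P} 103 = \sqrt{-53 + 27} \cdot 103 = \sqrt{-26} \cdot 103 = i \sqrt{26} \cdot 103 = 103 i \sqrt{26}$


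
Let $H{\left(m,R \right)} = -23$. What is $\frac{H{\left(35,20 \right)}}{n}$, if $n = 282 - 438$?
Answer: $\frac{23}{156} \approx 0.14744$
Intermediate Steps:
$n = -156$ ($n = 282 - 438 = -156$)
$\frac{H{\left(35,20 \right)}}{n} = - \frac{23}{-156} = \left(-23\right) \left(- \frac{1}{156}\right) = \frac{23}{156}$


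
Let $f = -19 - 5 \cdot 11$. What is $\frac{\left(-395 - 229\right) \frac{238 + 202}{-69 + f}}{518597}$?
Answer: $\frac{1920}{518597} \approx 0.0037023$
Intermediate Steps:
$f = -74$ ($f = -19 - 55 = -74$)
$\frac{\left(-395 - 229\right) \frac{238 + 202}{-69 + f}}{518597} = \frac{\left(-395 - 229\right) \frac{238 + 202}{-69 - 74}}{518597} = - 624 \frac{440}{-143} \cdot \frac{1}{518597} = - 624 \cdot 440 \left(- \frac{1}{143}\right) \frac{1}{518597} = \left(-624\right) \left(- \frac{40}{13}\right) \frac{1}{518597} = 1920 \cdot \frac{1}{518597} = \frac{1920}{518597}$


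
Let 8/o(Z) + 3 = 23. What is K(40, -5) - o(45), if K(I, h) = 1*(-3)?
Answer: -17/5 ≈ -3.4000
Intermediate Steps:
K(I, h) = -3
o(Z) = ⅖ (o(Z) = 8/(-3 + 23) = 8/20 = 8*(1/20) = ⅖)
K(40, -5) - o(45) = -3 - 1*⅖ = -3 - ⅖ = -17/5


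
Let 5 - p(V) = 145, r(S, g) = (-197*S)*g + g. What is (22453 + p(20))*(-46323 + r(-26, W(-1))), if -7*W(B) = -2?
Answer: -7006616695/7 ≈ -1.0009e+9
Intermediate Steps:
W(B) = 2/7 (W(B) = -1/7*(-2) = 2/7)
r(S, g) = g - 197*S*g (r(S, g) = -197*S*g + g = g - 197*S*g)
p(V) = -140 (p(V) = 5 - 1*145 = 5 - 145 = -140)
(22453 + p(20))*(-46323 + r(-26, W(-1))) = (22453 - 140)*(-46323 + 2*(1 - 197*(-26))/7) = 22313*(-46323 + 2*(1 + 5122)/7) = 22313*(-46323 + (2/7)*5123) = 22313*(-46323 + 10246/7) = 22313*(-314015/7) = -7006616695/7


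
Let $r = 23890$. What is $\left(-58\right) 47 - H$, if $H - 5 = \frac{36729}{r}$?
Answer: $- \frac{65280319}{23890} \approx -2732.5$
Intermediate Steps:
$H = \frac{156179}{23890}$ ($H = 5 + \frac{36729}{23890} = \frac{156179}{23890} \approx 6.5374$)
$\left(-58\right) 47 - H = \left(-58\right) 47 - \frac{156179}{23890} = -2726 - \frac{156179}{23890} = - \frac{65280319}{23890}$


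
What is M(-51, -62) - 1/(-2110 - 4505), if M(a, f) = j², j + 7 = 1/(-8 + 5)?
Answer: 355741/6615 ≈ 53.778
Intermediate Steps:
j = -22/3 (j = -7 + 1/(-8 + 5) = -7 + 1/(-3) = -7 - ⅓ = -22/3 ≈ -7.3333)
M(a, f) = 484/9 (M(a, f) = (-22/3)² = 484/9)
M(-51, -62) - 1/(-2110 - 4505) = 484/9 - 1/(-2110 - 4505) = 484/9 - 1/(-6615) = 484/9 - 1*(-1/6615) = 484/9 + 1/6615 = 355741/6615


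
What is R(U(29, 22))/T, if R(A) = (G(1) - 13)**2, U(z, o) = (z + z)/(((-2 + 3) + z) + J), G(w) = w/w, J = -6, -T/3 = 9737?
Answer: -48/9737 ≈ -0.0049296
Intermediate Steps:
T = -29211 (T = -3*9737 = -29211)
G(w) = 1
U(z, o) = 2*z/(-5 + z) (U(z, o) = (z + z)/(((-2 + 3) + z) - 6) = (2*z)/((1 + z) - 6) = (2*z)/(-5 + z) = 2*z/(-5 + z))
R(A) = 144 (R(A) = (1 - 13)**2 = (-12)**2 = 144)
R(U(29, 22))/T = 144/(-29211) = 144*(-1/29211) = -48/9737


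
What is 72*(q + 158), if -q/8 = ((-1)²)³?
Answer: 10800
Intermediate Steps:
q = -8 (q = -8*((-1)²)³ = -8*1³ = -8*1 = -8)
72*(q + 158) = 72*(-8 + 158) = 72*150 = 10800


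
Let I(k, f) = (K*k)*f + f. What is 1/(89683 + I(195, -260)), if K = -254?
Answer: 1/12967223 ≈ 7.7118e-8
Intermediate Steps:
I(k, f) = f - 254*f*k (I(k, f) = (-254*k)*f + f = -254*f*k + f = f - 254*f*k)
1/(89683 + I(195, -260)) = 1/(89683 - 260*(1 - 254*195)) = 1/(89683 - 260*(1 - 49530)) = 1/(89683 - 260*(-49529)) = 1/(89683 + 12877540) = 1/12967223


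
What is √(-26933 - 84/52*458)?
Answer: I*√4676711/13 ≈ 166.35*I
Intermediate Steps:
√(-26933 - 84/52*458) = √(-26933 - 84*1/52*458) = √(-26933 - 21/13*458) = √(-26933 - 9618/13) = √(-359747/13) = I*√4676711/13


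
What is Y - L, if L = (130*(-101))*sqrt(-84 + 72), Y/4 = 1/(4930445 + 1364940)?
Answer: 4/6295385 + 26260*I*sqrt(3) ≈ 6.3539e-7 + 45484.0*I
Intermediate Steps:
Y = 4/6295385 (Y = 4/(4930445 + 1364940) = 4/6295385 ≈ 6.3539e-7)
L = -26260*I*sqrt(3) ≈ -45484.0*I
Y - L = 4/6295385 - (-26260)*I*sqrt(3) = 4/6295385 + 26260*I*sqrt(3)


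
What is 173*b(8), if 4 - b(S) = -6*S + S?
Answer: 7612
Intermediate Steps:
b(S) = 4 + 5*S (b(S) = 4 - (-6*S + S) = 4 - (-5)*S = 4 + 5*S)
173*b(8) = 173*(4 + 5*8) = 173*(4 + 40) = 173*44 = 7612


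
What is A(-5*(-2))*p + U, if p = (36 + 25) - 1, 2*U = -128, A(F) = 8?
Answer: 416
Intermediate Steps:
U = -64 (U = (½)*(-128) = -64)
p = 60 (p = 61 - 1 = 60)
A(-5*(-2))*p + U = 8*60 - 64 = 480 - 64 = 416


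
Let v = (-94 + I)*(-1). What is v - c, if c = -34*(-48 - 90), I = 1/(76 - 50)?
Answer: -119549/26 ≈ -4598.0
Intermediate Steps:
I = 1/26 ≈ 0.038462
v = 2443/26 (v = (-94 + 1/26)*(-1) = -2443/26*(-1) = 2443/26 ≈ 93.962)
c = 4692 (c = -34*(-138) = 4692)
v - c = 2443/26 - 1*4692 = 2443/26 - 4692 = -119549/26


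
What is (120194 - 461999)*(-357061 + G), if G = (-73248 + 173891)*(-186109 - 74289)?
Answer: 8957886316819875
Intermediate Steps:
G = -26207235914 (G = 100643*(-260398) = -26207235914)
(120194 - 461999)*(-357061 + G) = (120194 - 461999)*(-357061 - 26207235914) = -341805*(-26207592975) = 8957886316819875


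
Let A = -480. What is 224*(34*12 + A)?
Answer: -16128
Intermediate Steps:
224*(34*12 + A) = 224*(34*12 - 480) = 224*(408 - 480) = 224*(-72) = -16128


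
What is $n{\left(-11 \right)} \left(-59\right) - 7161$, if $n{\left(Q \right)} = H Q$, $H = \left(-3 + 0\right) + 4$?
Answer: $-6512$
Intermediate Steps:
$H = 1$ ($H = -3 + 4 = 1$)
$n{\left(Q \right)} = Q$ ($n{\left(Q \right)} = 1 Q = Q$)
$n{\left(-11 \right)} \left(-59\right) - 7161 = \left(-11\right) \left(-59\right) - 7161 = 649 - 7161 = -6512$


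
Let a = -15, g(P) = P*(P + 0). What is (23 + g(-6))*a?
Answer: -885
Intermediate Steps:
g(P) = P² (g(P) = P*P = P²)
(23 + g(-6))*a = (23 + (-6)²)*(-15) = (23 + 36)*(-15) = 59*(-15) = -885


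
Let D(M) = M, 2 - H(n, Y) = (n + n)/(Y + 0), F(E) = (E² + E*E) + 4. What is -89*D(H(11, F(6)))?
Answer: -5785/38 ≈ -152.24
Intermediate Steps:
F(E) = 4 + 2*E² (F(E) = (E² + E²) + 4 = 2*E² + 4 = 4 + 2*E²)
H(n, Y) = 2 - 2*n/Y (H(n, Y) = 2 - (n + n)/(Y + 0) = 2 - 2*n/Y)
-89*D(H(11, F(6))) = -89*(2 - 2*11/(4 + 2*6²)) = -89*(2 - 2*11/(4 + 2*36)) = -89*(2 - 2*11/(4 + 72)) = -89*(2 - 2*11/76) = -89*(2 - 2*11*1/76) = -89*(2 - 11/38) = -89*65/38 = -5785/38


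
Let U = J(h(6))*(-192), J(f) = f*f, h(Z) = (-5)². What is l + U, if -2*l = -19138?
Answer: -110431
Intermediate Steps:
l = 9569 (l = -½*(-19138) = 9569)
h(Z) = 25
J(f) = f²
U = -120000 (U = 25²*(-192) = 625*(-192) = -120000)
l + U = 9569 - 120000 = -110431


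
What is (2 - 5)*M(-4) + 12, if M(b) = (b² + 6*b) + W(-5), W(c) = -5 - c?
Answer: 36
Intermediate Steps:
M(b) = b² + 6*b (M(b) = (b² + 6*b) + (-5 - 1*(-5)) = (b² + 6*b) + (-5 + 5) = (b² + 6*b) + 0 = b² + 6*b)
(2 - 5)*M(-4) + 12 = (2 - 5)*(-4*(6 - 4)) + 12 = -(-12)*2 + 12 = -3*(-8) + 12 = 24 + 12 = 36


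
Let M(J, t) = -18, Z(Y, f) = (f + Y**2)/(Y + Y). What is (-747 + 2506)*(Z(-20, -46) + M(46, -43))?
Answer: -944583/20 ≈ -47229.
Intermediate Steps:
Z(Y, f) = (f + Y**2)/(2*Y) (Z(Y, f) = (f + Y**2)/((2*Y)) = (f + Y**2)*(1/(2*Y)) = (f + Y**2)/(2*Y))
(-747 + 2506)*(Z(-20, -46) + M(46, -43)) = (-747 + 2506)*((1/2)*(-46 + (-20)**2)/(-20) - 18) = 1759*((1/2)*(-1/20)*(-46 + 400) - 18) = 1759*((1/2)*(-1/20)*354 - 18) = 1759*(-177/20 - 18) = 1759*(-537/20) = -944583/20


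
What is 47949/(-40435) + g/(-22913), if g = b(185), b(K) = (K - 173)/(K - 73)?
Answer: -30762473541/25941640340 ≈ -1.1858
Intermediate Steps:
b(K) = (-173 + K)/(-73 + K)
g = 3/28 (g = (-173 + 185)/(-73 + 185) = 12/112 = (1/112)*12 = 3/28 ≈ 0.10714)
47949/(-40435) + g/(-22913) = 47949/(-40435) + (3/28)/(-22913) = 47949*(-1/40435) + (3/28)*(-1/22913) = -47949/40435 - 3/641564 = -30762473541/25941640340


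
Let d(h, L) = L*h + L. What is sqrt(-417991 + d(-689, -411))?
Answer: I*sqrt(135223) ≈ 367.73*I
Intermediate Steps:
d(h, L) = L + L*h
sqrt(-417991 + d(-689, -411)) = sqrt(-417991 - 411*(1 - 689)) = sqrt(-417991 - 411*(-688)) = sqrt(-417991 + 282768) = sqrt(-135223) = I*sqrt(135223)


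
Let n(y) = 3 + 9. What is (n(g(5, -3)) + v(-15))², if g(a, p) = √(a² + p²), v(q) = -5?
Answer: 49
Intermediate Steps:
n(y) = 12
(n(g(5, -3)) + v(-15))² = (12 - 5)² = 7² = 49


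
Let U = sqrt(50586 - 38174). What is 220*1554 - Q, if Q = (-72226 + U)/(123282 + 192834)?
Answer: 54036905153/158058 - sqrt(3103)/158058 ≈ 3.4188e+5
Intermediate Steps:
U = 2*sqrt(3103) (U = sqrt(12412) = 2*sqrt(3103) ≈ 111.41)
Q = -36113/158058 + sqrt(3103)/158058 (Q = (-72226 + 2*sqrt(3103))/(123282 + 192834) = (-72226 + 2*sqrt(3103))/316116 = (-72226 + 2*sqrt(3103))*(1/316116) = -36113/158058 + sqrt(3103)/158058 ≈ -0.22813)
220*1554 - Q = 220*1554 - (-36113/158058 + sqrt(3103)/158058) = 341880 + (36113/158058 - sqrt(3103)/158058) = 54036905153/158058 - sqrt(3103)/158058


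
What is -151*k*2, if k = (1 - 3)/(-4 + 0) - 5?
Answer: 1359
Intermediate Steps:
k = -9/2 (k = -2/(-4) - 5 = -2*(-¼) - 5 = ½ - 5 = -9/2 ≈ -4.5000)
-151*k*2 = -151*(-9/2*2) = -(-1359) = -151*(-9) = 1359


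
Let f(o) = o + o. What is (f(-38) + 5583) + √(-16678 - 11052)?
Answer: 5507 + I*√27730 ≈ 5507.0 + 166.52*I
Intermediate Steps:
f(o) = 2*o
(f(-38) + 5583) + √(-16678 - 11052) = (2*(-38) + 5583) + √(-16678 - 11052) = (-76 + 5583) + √(-27730) = 5507 + I*√27730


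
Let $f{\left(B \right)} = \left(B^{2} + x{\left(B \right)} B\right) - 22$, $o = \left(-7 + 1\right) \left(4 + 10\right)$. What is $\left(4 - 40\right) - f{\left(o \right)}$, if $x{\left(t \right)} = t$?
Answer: $-14126$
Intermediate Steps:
$o = -84$ ($o = \left(-6\right) 14 = -84$)
$f{\left(B \right)} = -22 + 2 B^{2}$ ($f{\left(B \right)} = \left(B^{2} + B B\right) - 22 = \left(B^{2} + B^{2}\right) - 22 = 2 B^{2} - 22 = -22 + 2 B^{2}$)
$\left(4 - 40\right) - f{\left(o \right)} = \left(4 - 40\right) - \left(-22 + 2 \left(-84\right)^{2}\right) = \left(4 - 40\right) - \left(-22 + 2 \cdot 7056\right) = -36 - \left(-22 + 14112\right) = -36 - 14090 = -14126$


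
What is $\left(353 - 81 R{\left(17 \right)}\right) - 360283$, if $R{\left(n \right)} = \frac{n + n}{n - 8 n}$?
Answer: $- \frac{2519348}{7} \approx -3.5991 \cdot 10^{5}$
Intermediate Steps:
$R{\left(n \right)} = - \frac{2}{7}$ ($R{\left(n \right)} = \frac{2 n}{\left(-7\right) n} = 2 n \left(- \frac{1}{7 n}\right) = - \frac{2}{7}$)
$\left(353 - 81 R{\left(17 \right)}\right) - 360283 = \left(353 - - \frac{162}{7}\right) - 360283 = \left(353 + \frac{162}{7}\right) - 360283 = \frac{2633}{7} - 360283 = - \frac{2519348}{7}$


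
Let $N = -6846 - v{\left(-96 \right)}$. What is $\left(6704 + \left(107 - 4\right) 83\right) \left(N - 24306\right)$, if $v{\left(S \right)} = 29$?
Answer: $-475603793$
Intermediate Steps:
$N = -6875$ ($N = -6846 - 29 = -6875$)
$\left(6704 + \left(107 - 4\right) 83\right) \left(N - 24306\right) = \left(6704 + \left(107 - 4\right) 83\right) \left(-6875 - 24306\right) = \left(6704 + 103 \cdot 83\right) \left(-31181\right) = \left(6704 + 8549\right) \left(-31181\right) = 15253 \left(-31181\right) = -475603793$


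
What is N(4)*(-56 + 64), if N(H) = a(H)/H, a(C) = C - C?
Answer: 0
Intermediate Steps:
a(C) = 0
N(H) = 0 (N(H) = 0/H = 0)
N(4)*(-56 + 64) = 0*(-56 + 64) = 0*8 = 0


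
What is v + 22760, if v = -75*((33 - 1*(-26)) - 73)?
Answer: 23810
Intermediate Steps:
v = 1050 (v = -75*((33 + 26) - 73) = -75*(59 - 73) = -75*(-14) = 1050)
v + 22760 = 1050 + 22760 = 23810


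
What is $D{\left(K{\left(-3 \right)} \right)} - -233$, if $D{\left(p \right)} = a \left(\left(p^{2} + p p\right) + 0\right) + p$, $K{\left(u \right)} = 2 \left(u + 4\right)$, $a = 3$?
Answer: $259$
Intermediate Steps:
$K{\left(u \right)} = 8 + 2 u$ ($K{\left(u \right)} = 2 \left(4 + u\right) = 8 + 2 u$)
$D{\left(p \right)} = p + 6 p^{2}$ ($D{\left(p \right)} = 3 \left(\left(p^{2} + p p\right) + 0\right) + p = 3 \left(\left(p^{2} + p^{2}\right) + 0\right) + p = 3 \left(2 p^{2} + 0\right) + p = 3 \cdot 2 p^{2} + p = 6 p^{2} + p = p + 6 p^{2}$)
$D{\left(K{\left(-3 \right)} \right)} - -233 = \left(8 + 2 \left(-3\right)\right) \left(1 + 6 \left(8 + 2 \left(-3\right)\right)\right) - -233 = \left(8 - 6\right) \left(1 + 6 \left(8 - 6\right)\right) + 233 = 2 \left(1 + 6 \cdot 2\right) + 233 = 2 \left(1 + 12\right) + 233 = 2 \cdot 13 + 233 = 26 + 233 = 259$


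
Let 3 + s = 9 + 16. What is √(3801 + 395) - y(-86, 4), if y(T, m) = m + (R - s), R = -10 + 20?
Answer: 8 + 2*√1049 ≈ 72.776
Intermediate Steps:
R = 10
s = 22 (s = -3 + (9 + 16) = -3 + 25 = 22)
y(T, m) = -12 + m (y(T, m) = m + (10 - 1*22) = m + (10 - 22) = m - 12 = -12 + m)
√(3801 + 395) - y(-86, 4) = √(3801 + 395) - (-12 + 4) = √4196 - 1*(-8) = 2*√1049 + 8 = 8 + 2*√1049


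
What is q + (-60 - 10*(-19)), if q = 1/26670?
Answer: 3467101/26670 ≈ 130.00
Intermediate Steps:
q = 1/26670 ≈ 3.7495e-5
q + (-60 - 10*(-19)) = 1/26670 + (-60 - 10*(-19)) = 1/26670 + (-60 + 190) = 1/26670 + 130 = 3467101/26670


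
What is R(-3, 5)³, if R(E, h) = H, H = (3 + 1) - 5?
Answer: -1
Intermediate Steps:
H = -1 (H = 4 - 5 = -1)
R(E, h) = -1
R(-3, 5)³ = (-1)³ = -1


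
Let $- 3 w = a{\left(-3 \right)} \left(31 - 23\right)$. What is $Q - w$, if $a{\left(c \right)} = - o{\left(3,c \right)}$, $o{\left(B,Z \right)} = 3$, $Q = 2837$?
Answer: $2829$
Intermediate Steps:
$a{\left(c \right)} = -3$ ($a{\left(c \right)} = \left(-1\right) 3 = -3$)
$w = 8$ ($w = - \frac{\left(-3\right) \left(31 - 23\right)}{3} = - \frac{\left(-3\right) 8}{3} = \left(- \frac{1}{3}\right) \left(-24\right) = 8$)
$Q - w = 2837 - 8 = 2829$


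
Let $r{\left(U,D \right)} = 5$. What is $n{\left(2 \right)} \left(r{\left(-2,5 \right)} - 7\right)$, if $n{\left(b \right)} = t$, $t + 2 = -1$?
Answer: $6$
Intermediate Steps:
$t = -3$ ($t = -2 - 1 = -3$)
$n{\left(b \right)} = -3$
$n{\left(2 \right)} \left(r{\left(-2,5 \right)} - 7\right) = - 3 \left(5 - 7\right) = \left(-3\right) \left(-2\right) = 6$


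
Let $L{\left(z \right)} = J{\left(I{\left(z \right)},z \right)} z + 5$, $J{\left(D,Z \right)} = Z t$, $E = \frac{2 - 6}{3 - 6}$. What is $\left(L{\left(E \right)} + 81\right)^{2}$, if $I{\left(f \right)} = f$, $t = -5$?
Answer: $\frac{481636}{81} \approx 5946.1$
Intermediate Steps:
$E = \frac{4}{3}$ ($E = - \frac{4}{-3} = \left(-4\right) \left(- \frac{1}{3}\right) = \frac{4}{3} \approx 1.3333$)
$J{\left(D,Z \right)} = - 5 Z$ ($J{\left(D,Z \right)} = Z \left(-5\right) = - 5 Z$)
$L{\left(z \right)} = 5 - 5 z^{2}$ ($L{\left(z \right)} = - 5 z z + 5 = - 5 z^{2} + 5 = 5 - 5 z^{2}$)
$\left(L{\left(E \right)} + 81\right)^{2} = \left(\left(5 - 5 \left(\frac{4}{3}\right)^{2}\right) + 81\right)^{2} = \left(\left(5 - \frac{80}{9}\right) + 81\right)^{2} = \left(- \frac{35}{9} + 81\right)^{2} = \left(\frac{694}{9}\right)^{2} = \frac{481636}{81}$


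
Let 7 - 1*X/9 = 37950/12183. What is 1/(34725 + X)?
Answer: 4061/141160218 ≈ 2.8769e-5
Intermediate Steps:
X = 141993/4061 (X = 63 - 341550/12183 = 63 - 9*12650/4061 = 63 - 113850/4061 = 141993/4061 ≈ 34.965)
1/(34725 + X) = 1/(34725 + 141993/4061) = 1/(141160218/4061) = 4061/141160218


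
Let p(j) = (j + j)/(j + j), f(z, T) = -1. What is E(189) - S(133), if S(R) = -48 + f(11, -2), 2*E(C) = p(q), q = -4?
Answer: 99/2 ≈ 49.500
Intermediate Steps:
p(j) = 1 (p(j) = (2*j)/((2*j)) = (2*j)*(1/(2*j)) = 1)
E(C) = ½ (E(C) = (½)*1 = ½)
S(R) = -49 (S(R) = -48 - 1 = -49)
E(189) - S(133) = ½ - 1*(-49) = ½ + 49 = 99/2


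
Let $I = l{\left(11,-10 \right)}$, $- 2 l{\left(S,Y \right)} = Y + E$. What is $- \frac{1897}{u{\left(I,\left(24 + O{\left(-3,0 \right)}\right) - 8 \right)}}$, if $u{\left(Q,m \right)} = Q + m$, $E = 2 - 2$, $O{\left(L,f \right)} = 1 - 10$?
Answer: $- \frac{1897}{12} \approx -158.08$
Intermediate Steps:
$O{\left(L,f \right)} = -9$ ($O{\left(L,f \right)} = 1 - 10 = -9$)
$E = 0$
$l{\left(S,Y \right)} = - \frac{Y}{2}$ ($l{\left(S,Y \right)} = - \frac{Y + 0}{2} = - \frac{Y}{2}$)
$I = 5$ ($I = \left(- \frac{1}{2}\right) \left(-10\right) = 5$)
$- \frac{1897}{u{\left(I,\left(24 + O{\left(-3,0 \right)}\right) - 8 \right)}} = - \frac{1897}{5 + \left(\left(24 - 9\right) - 8\right)} = - \frac{1897}{5 + \left(15 - 8\right)} = - \frac{1897}{5 + 7} = - \frac{1897}{12}$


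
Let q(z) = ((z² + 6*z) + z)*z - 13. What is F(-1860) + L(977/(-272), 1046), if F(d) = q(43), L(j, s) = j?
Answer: 25141887/272 ≈ 92433.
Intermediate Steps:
q(z) = -13 + z*(z² + 7*z) (q(z) = (z² + 7*z)*z - 13 = z*(z² + 7*z) - 13 = -13 + z*(z² + 7*z))
F(d) = 92437 (F(d) = -13 + 43³ + 7*43² = -13 + 79507 + 7*1849 = -13 + 79507 + 12943 = 92437)
F(-1860) + L(977/(-272), 1046) = 92437 + 977/(-272) = 92437 + 977*(-1/272) = 92437 - 977/272 = 25141887/272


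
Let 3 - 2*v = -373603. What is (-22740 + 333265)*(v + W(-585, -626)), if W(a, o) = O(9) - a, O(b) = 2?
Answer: 58189279750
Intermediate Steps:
v = 186803 (v = 3/2 - 1/2*(-373603) = 3/2 + 373603/2 = 186803)
W(a, o) = 2 - a
(-22740 + 333265)*(v + W(-585, -626)) = (-22740 + 333265)*(186803 + (2 - 1*(-585))) = 310525*(186803 + (2 + 585)) = 310525*(186803 + 587) = 310525*187390 = 58189279750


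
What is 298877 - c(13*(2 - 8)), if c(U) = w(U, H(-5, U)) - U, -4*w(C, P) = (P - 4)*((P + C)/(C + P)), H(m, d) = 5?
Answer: 1195197/4 ≈ 2.9880e+5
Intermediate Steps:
w(C, P) = 1 - P/4 (w(C, P) = -(P - 4)*(P + C)/(C + P)/4 = -(-4 + P)*(C + P)/(C + P)/4 = -(-4 + P)/4 = 1 - P/4)
c(U) = -1/4 - U (c(U) = (1 - 1/4*5) - U = (1 - 5/4) - U = -1/4 - U)
298877 - c(13*(2 - 8)) = 298877 - (-1/4 - 13*(2 - 8)) = 298877 - (-1/4 - 13*(-6)) = 298877 - (-1/4 - 1*(-78)) = 298877 - (-1/4 + 78) = 298877 - 1*311/4 = 298877 - 311/4 = 1195197/4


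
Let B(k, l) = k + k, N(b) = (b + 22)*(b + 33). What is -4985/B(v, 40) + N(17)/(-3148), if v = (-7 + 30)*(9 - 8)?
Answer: -1972810/18101 ≈ -108.99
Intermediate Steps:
N(b) = (22 + b)*(33 + b)
v = 23 (v = 23*1 = 23)
B(k, l) = 2*k
-4985/B(v, 40) + N(17)/(-3148) = -4985/(2*23) + (726 + 17² + 55*17)/(-3148) = -4985/46 + (726 + 289 + 935)*(-1/3148) = -4985*1/46 + 1950*(-1/3148) = -4985/46 - 975/1574 = -1972810/18101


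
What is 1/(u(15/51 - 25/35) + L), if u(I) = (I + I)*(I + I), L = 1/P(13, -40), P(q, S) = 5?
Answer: 70805/64161 ≈ 1.1036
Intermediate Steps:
L = ⅕ (L = 1/5 = ⅕ ≈ 0.20000)
u(I) = 4*I² (u(I) = (2*I)*(2*I) = 4*I²)
1/(u(15/51 - 25/35) + L) = 1/(4*(15/51 - 25/35)² + ⅕) = 1/(4*(15*(1/51) - 25*1/35)² + ⅕) = 1/(4*(5/17 - 5/7)² + ⅕) = 1/(4*(-50/119)² + ⅕) = 1/(4*(2500/14161) + ⅕) = 1/(10000/14161 + ⅕) = 1/(64161/70805) = 70805/64161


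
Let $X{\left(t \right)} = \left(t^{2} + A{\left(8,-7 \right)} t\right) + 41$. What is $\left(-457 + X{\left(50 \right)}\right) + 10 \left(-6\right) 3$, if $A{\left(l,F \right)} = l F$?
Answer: $-896$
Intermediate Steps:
$A{\left(l,F \right)} = F l$
$X{\left(t \right)} = 41 + t^{2} - 56 t$ ($X{\left(t \right)} = \left(t^{2} + \left(-7\right) 8 t\right) + 41 = \left(t^{2} - 56 t\right) + 41 = 41 + t^{2} - 56 t$)
$\left(-457 + X{\left(50 \right)}\right) + 10 \left(-6\right) 3 = \left(-457 + \left(41 + 50^{2} - 2800\right)\right) + 10 \left(-6\right) 3 = \left(-457 + \left(41 + 2500 - 2800\right)\right) - 180 = \left(-457 - 259\right) - 180 = -716 - 180 = -896$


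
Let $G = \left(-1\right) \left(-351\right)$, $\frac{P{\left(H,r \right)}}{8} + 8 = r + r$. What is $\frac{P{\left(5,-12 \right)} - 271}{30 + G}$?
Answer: $- \frac{527}{381} \approx -1.3832$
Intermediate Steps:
$P{\left(H,r \right)} = -64 + 16 r$ ($P{\left(H,r \right)} = -64 + 8 \left(r + r\right) = -64 + 8 \cdot 2 r = -64 + 16 r$)
$G = 351$
$\frac{P{\left(5,-12 \right)} - 271}{30 + G} = \frac{\left(-64 + 16 \left(-12\right)\right) - 271}{30 + 351} = \frac{\left(-64 - 192\right) - 271}{381} = \left(-256 - 271\right) \frac{1}{381} = \left(-527\right) \frac{1}{381} = - \frac{527}{381}$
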